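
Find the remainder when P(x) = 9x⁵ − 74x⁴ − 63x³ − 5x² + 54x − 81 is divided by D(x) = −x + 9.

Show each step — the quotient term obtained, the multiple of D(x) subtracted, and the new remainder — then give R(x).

Step 1: lead(9x⁵ − 74x⁴ − 63x³ − 5x² + 54x − 81) ÷ lead(D) = 9x⁵ ÷ −x = −9x⁴. Subtract (−9x⁴)·D = 9x⁵ − 81x⁴. Remainder: 7x⁴ − 63x³ − 5x² + 54x − 81.
Step 2: lead(7x⁴ − 63x³ − 5x² + 54x − 81) ÷ lead(D) = 7x⁴ ÷ −x = −7x³. Subtract (−7x³)·D = 7x⁴ − 63x³. Remainder: −5x² + 54x − 81.
Step 3: lead(−5x² + 54x − 81) ÷ lead(D) = −5x² ÷ −x = 5x. Subtract (5x)·D = −5x² + 45x. Remainder: 9x − 81.
Step 4: lead(9x − 81) ÷ lead(D) = 9x ÷ −x = −9. Subtract (−9)·D = 9x − 81. Remainder: 0.

R(x) = 0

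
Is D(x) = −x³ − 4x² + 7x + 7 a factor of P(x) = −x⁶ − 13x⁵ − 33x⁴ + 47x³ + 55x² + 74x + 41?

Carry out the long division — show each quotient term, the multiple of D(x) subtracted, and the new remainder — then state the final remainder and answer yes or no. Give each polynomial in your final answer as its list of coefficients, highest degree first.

R = [-8, -3, -8], so D(x) is not a factor of P(x). no

Step 1: lead(−x⁶ − 13x⁵ − 33x⁴ + 47x³ + 55x² + 74x + 41) ÷ lead(D) = −x⁶ ÷ −x³ = x³. Subtract (x³)·D = −x⁶ − 4x⁵ + 7x⁴ + 7x³. Remainder: −9x⁵ − 40x⁴ + 40x³ + 55x² + 74x + 41.
Step 2: lead(−9x⁵ − 40x⁴ + 40x³ + 55x² + 74x + 41) ÷ lead(D) = −9x⁵ ÷ −x³ = 9x². Subtract (9x²)·D = −9x⁵ − 36x⁴ + 63x³ + 63x². Remainder: −4x⁴ − 23x³ − 8x² + 74x + 41.
Step 3: lead(−4x⁴ − 23x³ − 8x² + 74x + 41) ÷ lead(D) = −4x⁴ ÷ −x³ = 4x. Subtract (4x)·D = −4x⁴ − 16x³ + 28x² + 28x. Remainder: −7x³ − 36x² + 46x + 41.
Step 4: lead(−7x³ − 36x² + 46x + 41) ÷ lead(D) = −7x³ ÷ −x³ = 7. Subtract (7)·D = −7x³ − 28x² + 49x + 49. Remainder: −8x² − 3x − 8.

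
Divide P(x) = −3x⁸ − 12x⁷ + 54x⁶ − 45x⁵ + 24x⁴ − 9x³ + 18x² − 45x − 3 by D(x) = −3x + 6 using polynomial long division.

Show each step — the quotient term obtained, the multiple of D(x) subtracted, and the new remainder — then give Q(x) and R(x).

Step 1: lead(−3x⁸ − 12x⁷ + 54x⁶ − 45x⁵ + 24x⁴ − 9x³ + 18x² − 45x − 3) ÷ lead(D) = −3x⁸ ÷ −3x = x⁷. Subtract (x⁷)·D = −3x⁸ + 6x⁷. Remainder: −18x⁷ + 54x⁶ − 45x⁵ + 24x⁴ − 9x³ + 18x² − 45x − 3.
Step 2: lead(−18x⁷ + 54x⁶ − 45x⁵ + 24x⁴ − 9x³ + 18x² − 45x − 3) ÷ lead(D) = −18x⁷ ÷ −3x = 6x⁶. Subtract (6x⁶)·D = −18x⁷ + 36x⁶. Remainder: 18x⁶ − 45x⁵ + 24x⁴ − 9x³ + 18x² − 45x − 3.
Step 3: lead(18x⁶ − 45x⁵ + 24x⁴ − 9x³ + 18x² − 45x − 3) ÷ lead(D) = 18x⁶ ÷ −3x = −6x⁵. Subtract (−6x⁵)·D = 18x⁶ − 36x⁵. Remainder: −9x⁵ + 24x⁴ − 9x³ + 18x² − 45x − 3.
Step 4: lead(−9x⁵ + 24x⁴ − 9x³ + 18x² − 45x − 3) ÷ lead(D) = −9x⁵ ÷ −3x = 3x⁴. Subtract (3x⁴)·D = −9x⁵ + 18x⁴. Remainder: 6x⁴ − 9x³ + 18x² − 45x − 3.
Step 5: lead(6x⁴ − 9x³ + 18x² − 45x − 3) ÷ lead(D) = 6x⁴ ÷ −3x = −2x³. Subtract (−2x³)·D = 6x⁴ − 12x³. Remainder: 3x³ + 18x² − 45x − 3.
Step 6: lead(3x³ + 18x² − 45x − 3) ÷ lead(D) = 3x³ ÷ −3x = −x². Subtract (−x²)·D = 3x³ − 6x². Remainder: 24x² − 45x − 3.
Step 7: lead(24x² − 45x − 3) ÷ lead(D) = 24x² ÷ −3x = −8x. Subtract (−8x)·D = 24x² − 48x. Remainder: 3x − 3.
Step 8: lead(3x − 3) ÷ lead(D) = 3x ÷ −3x = −1. Subtract (−1)·D = 3x − 6. Remainder: 3.

Q(x) = x⁷ + 6x⁶ − 6x⁵ + 3x⁴ − 2x³ − x² − 8x − 1; R(x) = 3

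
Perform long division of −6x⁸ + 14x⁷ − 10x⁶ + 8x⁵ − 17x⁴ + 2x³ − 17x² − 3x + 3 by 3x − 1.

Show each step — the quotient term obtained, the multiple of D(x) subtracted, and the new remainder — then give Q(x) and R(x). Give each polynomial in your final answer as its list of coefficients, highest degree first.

Q = [-2, 4, -2, 2, -5, -1, -6, -3]; R = [0]

Step 1: lead(−6x⁸ + 14x⁷ − 10x⁶ + 8x⁵ − 17x⁴ + 2x³ − 17x² − 3x + 3) ÷ lead(D) = −6x⁸ ÷ 3x = −2x⁷. Subtract (−2x⁷)·D = −6x⁸ + 2x⁷. Remainder: 12x⁷ − 10x⁶ + 8x⁵ − 17x⁴ + 2x³ − 17x² − 3x + 3.
Step 2: lead(12x⁷ − 10x⁶ + 8x⁵ − 17x⁴ + 2x³ − 17x² − 3x + 3) ÷ lead(D) = 12x⁷ ÷ 3x = 4x⁶. Subtract (4x⁶)·D = 12x⁷ − 4x⁶. Remainder: −6x⁶ + 8x⁵ − 17x⁴ + 2x³ − 17x² − 3x + 3.
Step 3: lead(−6x⁶ + 8x⁵ − 17x⁴ + 2x³ − 17x² − 3x + 3) ÷ lead(D) = −6x⁶ ÷ 3x = −2x⁵. Subtract (−2x⁵)·D = −6x⁶ + 2x⁵. Remainder: 6x⁵ − 17x⁴ + 2x³ − 17x² − 3x + 3.
Step 4: lead(6x⁵ − 17x⁴ + 2x³ − 17x² − 3x + 3) ÷ lead(D) = 6x⁵ ÷ 3x = 2x⁴. Subtract (2x⁴)·D = 6x⁵ − 2x⁴. Remainder: −15x⁴ + 2x³ − 17x² − 3x + 3.
Step 5: lead(−15x⁴ + 2x³ − 17x² − 3x + 3) ÷ lead(D) = −15x⁴ ÷ 3x = −5x³. Subtract (−5x³)·D = −15x⁴ + 5x³. Remainder: −3x³ − 17x² − 3x + 3.
Step 6: lead(−3x³ − 17x² − 3x + 3) ÷ lead(D) = −3x³ ÷ 3x = −x². Subtract (−x²)·D = −3x³ + x². Remainder: −18x² − 3x + 3.
Step 7: lead(−18x² − 3x + 3) ÷ lead(D) = −18x² ÷ 3x = −6x. Subtract (−6x)·D = −18x² + 6x. Remainder: −9x + 3.
Step 8: lead(−9x + 3) ÷ lead(D) = −9x ÷ 3x = −3. Subtract (−3)·D = −9x + 3. Remainder: 0.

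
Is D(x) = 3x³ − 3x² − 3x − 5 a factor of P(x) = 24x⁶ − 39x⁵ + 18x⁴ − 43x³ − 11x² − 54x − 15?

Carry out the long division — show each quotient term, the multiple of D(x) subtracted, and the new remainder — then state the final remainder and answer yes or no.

Step 1: lead(24x⁶ − 39x⁵ + 18x⁴ − 43x³ − 11x² − 54x − 15) ÷ lead(D) = 24x⁶ ÷ 3x³ = 8x³. Subtract (8x³)·D = 24x⁶ − 24x⁵ − 24x⁴ − 40x³. Remainder: −15x⁵ + 42x⁴ − 3x³ − 11x² − 54x − 15.
Step 2: lead(−15x⁵ + 42x⁴ − 3x³ − 11x² − 54x − 15) ÷ lead(D) = −15x⁵ ÷ 3x³ = −5x². Subtract (−5x²)·D = −15x⁵ + 15x⁴ + 15x³ + 25x². Remainder: 27x⁴ − 18x³ − 36x² − 54x − 15.
Step 3: lead(27x⁴ − 18x³ − 36x² − 54x − 15) ÷ lead(D) = 27x⁴ ÷ 3x³ = 9x. Subtract (9x)·D = 27x⁴ − 27x³ − 27x² − 45x. Remainder: 9x³ − 9x² − 9x − 15.
Step 4: lead(9x³ − 9x² − 9x − 15) ÷ lead(D) = 9x³ ÷ 3x³ = 3. Subtract (3)·D = 9x³ − 9x² − 9x − 15. Remainder: 0.

R(x) = 0, so D(x) is a factor of P(x). yes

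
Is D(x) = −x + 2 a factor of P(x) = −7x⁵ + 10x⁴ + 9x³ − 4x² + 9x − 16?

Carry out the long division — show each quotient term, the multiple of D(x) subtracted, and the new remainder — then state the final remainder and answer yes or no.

Step 1: lead(−7x⁵ + 10x⁴ + 9x³ − 4x² + 9x − 16) ÷ lead(D) = −7x⁵ ÷ −x = 7x⁴. Subtract (7x⁴)·D = −7x⁵ + 14x⁴. Remainder: −4x⁴ + 9x³ − 4x² + 9x − 16.
Step 2: lead(−4x⁴ + 9x³ − 4x² + 9x − 16) ÷ lead(D) = −4x⁴ ÷ −x = 4x³. Subtract (4x³)·D = −4x⁴ + 8x³. Remainder: x³ − 4x² + 9x − 16.
Step 3: lead(x³ − 4x² + 9x − 16) ÷ lead(D) = x³ ÷ −x = −x². Subtract (−x²)·D = x³ − 2x². Remainder: −2x² + 9x − 16.
Step 4: lead(−2x² + 9x − 16) ÷ lead(D) = −2x² ÷ −x = 2x. Subtract (2x)·D = −2x² + 4x. Remainder: 5x − 16.
Step 5: lead(5x − 16) ÷ lead(D) = 5x ÷ −x = −5. Subtract (−5)·D = 5x − 10. Remainder: −6.

R(x) = −6, so D(x) is not a factor of P(x). no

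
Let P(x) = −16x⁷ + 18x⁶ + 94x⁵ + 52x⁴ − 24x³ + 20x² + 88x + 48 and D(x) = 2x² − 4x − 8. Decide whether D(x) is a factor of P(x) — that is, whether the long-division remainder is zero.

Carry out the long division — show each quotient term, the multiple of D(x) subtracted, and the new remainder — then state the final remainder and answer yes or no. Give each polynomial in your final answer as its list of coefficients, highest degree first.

R = [0], so D(x) is a factor of P(x). yes

Step 1: lead(−16x⁷ + 18x⁶ + 94x⁵ + 52x⁴ − 24x³ + 20x² + 88x + 48) ÷ lead(D) = −16x⁷ ÷ 2x² = −8x⁵. Subtract (−8x⁵)·D = −16x⁷ + 32x⁶ + 64x⁵. Remainder: −14x⁶ + 30x⁵ + 52x⁴ − 24x³ + 20x² + 88x + 48.
Step 2: lead(−14x⁶ + 30x⁵ + 52x⁴ − 24x³ + 20x² + 88x + 48) ÷ lead(D) = −14x⁶ ÷ 2x² = −7x⁴. Subtract (−7x⁴)·D = −14x⁶ + 28x⁵ + 56x⁴. Remainder: 2x⁵ − 4x⁴ − 24x³ + 20x² + 88x + 48.
Step 3: lead(2x⁵ − 4x⁴ − 24x³ + 20x² + 88x + 48) ÷ lead(D) = 2x⁵ ÷ 2x² = x³. Subtract (x³)·D = 2x⁵ − 4x⁴ − 8x³. Remainder: −16x³ + 20x² + 88x + 48.
Step 4: lead(−16x³ + 20x² + 88x + 48) ÷ lead(D) = −16x³ ÷ 2x² = −8x. Subtract (−8x)·D = −16x³ + 32x² + 64x. Remainder: −12x² + 24x + 48.
Step 5: lead(−12x² + 24x + 48) ÷ lead(D) = −12x² ÷ 2x² = −6. Subtract (−6)·D = −12x² + 24x + 48. Remainder: 0.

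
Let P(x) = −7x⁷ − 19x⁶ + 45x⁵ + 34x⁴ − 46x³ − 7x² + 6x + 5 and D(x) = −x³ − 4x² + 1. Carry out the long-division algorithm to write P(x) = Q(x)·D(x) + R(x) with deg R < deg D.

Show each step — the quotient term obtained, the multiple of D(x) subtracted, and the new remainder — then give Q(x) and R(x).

Q(x) = 7x⁴ − 9x³ − 9x² + 9x + 1; R(x) = 6x² − 3x + 4

Step 1: lead(−7x⁷ − 19x⁶ + 45x⁵ + 34x⁴ − 46x³ − 7x² + 6x + 5) ÷ lead(D) = −7x⁷ ÷ −x³ = 7x⁴. Subtract (7x⁴)·D = −7x⁷ − 28x⁶ + 7x⁴. Remainder: 9x⁶ + 45x⁵ + 27x⁴ − 46x³ − 7x² + 6x + 5.
Step 2: lead(9x⁶ + 45x⁵ + 27x⁴ − 46x³ − 7x² + 6x + 5) ÷ lead(D) = 9x⁶ ÷ −x³ = −9x³. Subtract (−9x³)·D = 9x⁶ + 36x⁵ − 9x³. Remainder: 9x⁵ + 27x⁴ − 37x³ − 7x² + 6x + 5.
Step 3: lead(9x⁵ + 27x⁴ − 37x³ − 7x² + 6x + 5) ÷ lead(D) = 9x⁵ ÷ −x³ = −9x². Subtract (−9x²)·D = 9x⁵ + 36x⁴ − 9x². Remainder: −9x⁴ − 37x³ + 2x² + 6x + 5.
Step 4: lead(−9x⁴ − 37x³ + 2x² + 6x + 5) ÷ lead(D) = −9x⁴ ÷ −x³ = 9x. Subtract (9x)·D = −9x⁴ − 36x³ + 9x. Remainder: −x³ + 2x² − 3x + 5.
Step 5: lead(−x³ + 2x² − 3x + 5) ÷ lead(D) = −x³ ÷ −x³ = 1. Subtract (1)·D = −x³ − 4x² + 1. Remainder: 6x² − 3x + 4.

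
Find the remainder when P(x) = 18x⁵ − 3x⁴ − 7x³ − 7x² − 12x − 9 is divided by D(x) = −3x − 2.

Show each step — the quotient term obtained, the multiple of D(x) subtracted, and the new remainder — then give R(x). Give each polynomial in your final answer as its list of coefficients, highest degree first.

Step 1: lead(18x⁵ − 3x⁴ − 7x³ − 7x² − 12x − 9) ÷ lead(D) = 18x⁵ ÷ −3x = −6x⁴. Subtract (−6x⁴)·D = 18x⁵ + 12x⁴. Remainder: −15x⁴ − 7x³ − 7x² − 12x − 9.
Step 2: lead(−15x⁴ − 7x³ − 7x² − 12x − 9) ÷ lead(D) = −15x⁴ ÷ −3x = 5x³. Subtract (5x³)·D = −15x⁴ − 10x³. Remainder: 3x³ − 7x² − 12x − 9.
Step 3: lead(3x³ − 7x² − 12x − 9) ÷ lead(D) = 3x³ ÷ −3x = −x². Subtract (−x²)·D = 3x³ + 2x². Remainder: −9x² − 12x − 9.
Step 4: lead(−9x² − 12x − 9) ÷ lead(D) = −9x² ÷ −3x = 3x. Subtract (3x)·D = −9x² − 6x. Remainder: −6x − 9.
Step 5: lead(−6x − 9) ÷ lead(D) = −6x ÷ −3x = 2. Subtract (2)·D = −6x − 4. Remainder: −5.

R = [-5]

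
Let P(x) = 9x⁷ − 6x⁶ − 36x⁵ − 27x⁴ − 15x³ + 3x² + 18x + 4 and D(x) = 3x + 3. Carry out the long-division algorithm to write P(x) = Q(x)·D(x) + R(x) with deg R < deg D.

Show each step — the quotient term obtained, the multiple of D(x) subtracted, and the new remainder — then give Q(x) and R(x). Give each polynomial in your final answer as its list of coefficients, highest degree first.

Q = [3, -5, -7, -2, -3, 4, 2]; R = [-2]

Step 1: lead(9x⁷ − 6x⁶ − 36x⁵ − 27x⁴ − 15x³ + 3x² + 18x + 4) ÷ lead(D) = 9x⁷ ÷ 3x = 3x⁶. Subtract (3x⁶)·D = 9x⁷ + 9x⁶. Remainder: −15x⁶ − 36x⁵ − 27x⁴ − 15x³ + 3x² + 18x + 4.
Step 2: lead(−15x⁶ − 36x⁵ − 27x⁴ − 15x³ + 3x² + 18x + 4) ÷ lead(D) = −15x⁶ ÷ 3x = −5x⁵. Subtract (−5x⁵)·D = −15x⁶ − 15x⁵. Remainder: −21x⁵ − 27x⁴ − 15x³ + 3x² + 18x + 4.
Step 3: lead(−21x⁵ − 27x⁴ − 15x³ + 3x² + 18x + 4) ÷ lead(D) = −21x⁵ ÷ 3x = −7x⁴. Subtract (−7x⁴)·D = −21x⁵ − 21x⁴. Remainder: −6x⁴ − 15x³ + 3x² + 18x + 4.
Step 4: lead(−6x⁴ − 15x³ + 3x² + 18x + 4) ÷ lead(D) = −6x⁴ ÷ 3x = −2x³. Subtract (−2x³)·D = −6x⁴ − 6x³. Remainder: −9x³ + 3x² + 18x + 4.
Step 5: lead(−9x³ + 3x² + 18x + 4) ÷ lead(D) = −9x³ ÷ 3x = −3x². Subtract (−3x²)·D = −9x³ − 9x². Remainder: 12x² + 18x + 4.
Step 6: lead(12x² + 18x + 4) ÷ lead(D) = 12x² ÷ 3x = 4x. Subtract (4x)·D = 12x² + 12x. Remainder: 6x + 4.
Step 7: lead(6x + 4) ÷ lead(D) = 6x ÷ 3x = 2. Subtract (2)·D = 6x + 6. Remainder: −2.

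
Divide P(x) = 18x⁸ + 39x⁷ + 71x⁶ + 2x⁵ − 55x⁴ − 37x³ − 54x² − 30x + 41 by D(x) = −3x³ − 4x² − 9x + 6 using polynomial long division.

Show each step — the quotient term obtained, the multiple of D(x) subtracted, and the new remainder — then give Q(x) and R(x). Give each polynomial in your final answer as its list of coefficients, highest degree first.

Step 1: lead(18x⁸ + 39x⁷ + 71x⁶ + 2x⁵ − 55x⁴ − 37x³ − 54x² − 30x + 41) ÷ lead(D) = 18x⁸ ÷ −3x³ = −6x⁵. Subtract (−6x⁵)·D = 18x⁸ + 24x⁷ + 54x⁶ − 36x⁵. Remainder: 15x⁷ + 17x⁶ + 38x⁵ − 55x⁴ − 37x³ − 54x² − 30x + 41.
Step 2: lead(15x⁷ + 17x⁶ + 38x⁵ − 55x⁴ − 37x³ − 54x² − 30x + 41) ÷ lead(D) = 15x⁷ ÷ −3x³ = −5x⁴. Subtract (−5x⁴)·D = 15x⁷ + 20x⁶ + 45x⁵ − 30x⁴. Remainder: −3x⁶ − 7x⁵ − 25x⁴ − 37x³ − 54x² − 30x + 41.
Step 3: lead(−3x⁶ − 7x⁵ − 25x⁴ − 37x³ − 54x² − 30x + 41) ÷ lead(D) = −3x⁶ ÷ −3x³ = x³. Subtract (x³)·D = −3x⁶ − 4x⁵ − 9x⁴ + 6x³. Remainder: −3x⁵ − 16x⁴ − 43x³ − 54x² − 30x + 41.
Step 4: lead(−3x⁵ − 16x⁴ − 43x³ − 54x² − 30x + 41) ÷ lead(D) = −3x⁵ ÷ −3x³ = x². Subtract (x²)·D = −3x⁵ − 4x⁴ − 9x³ + 6x². Remainder: −12x⁴ − 34x³ − 60x² − 30x + 41.
Step 5: lead(−12x⁴ − 34x³ − 60x² − 30x + 41) ÷ lead(D) = −12x⁴ ÷ −3x³ = 4x. Subtract (4x)·D = −12x⁴ − 16x³ − 36x² + 24x. Remainder: −18x³ − 24x² − 54x + 41.
Step 6: lead(−18x³ − 24x² − 54x + 41) ÷ lead(D) = −18x³ ÷ −3x³ = 6. Subtract (6)·D = −18x³ − 24x² − 54x + 36. Remainder: 5.

Q = [-6, -5, 1, 1, 4, 6]; R = [5]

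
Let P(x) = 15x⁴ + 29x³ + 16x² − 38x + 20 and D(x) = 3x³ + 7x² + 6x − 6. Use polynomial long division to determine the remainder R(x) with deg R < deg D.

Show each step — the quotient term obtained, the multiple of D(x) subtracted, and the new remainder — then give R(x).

R(x) = 4x + 8

Step 1: lead(15x⁴ + 29x³ + 16x² − 38x + 20) ÷ lead(D) = 15x⁴ ÷ 3x³ = 5x. Subtract (5x)·D = 15x⁴ + 35x³ + 30x² − 30x. Remainder: −6x³ − 14x² − 8x + 20.
Step 2: lead(−6x³ − 14x² − 8x + 20) ÷ lead(D) = −6x³ ÷ 3x³ = −2. Subtract (−2)·D = −6x³ − 14x² − 12x + 12. Remainder: 4x + 8.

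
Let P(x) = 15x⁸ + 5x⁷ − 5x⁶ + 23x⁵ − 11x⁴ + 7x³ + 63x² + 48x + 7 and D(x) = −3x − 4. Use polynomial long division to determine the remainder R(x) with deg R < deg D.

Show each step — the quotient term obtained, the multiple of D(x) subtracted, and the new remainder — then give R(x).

R(x) = −9

Step 1: lead(15x⁸ + 5x⁷ − 5x⁶ + 23x⁵ − 11x⁴ + 7x³ + 63x² + 48x + 7) ÷ lead(D) = 15x⁸ ÷ −3x = −5x⁷. Subtract (−5x⁷)·D = 15x⁸ + 20x⁷. Remainder: −15x⁷ − 5x⁶ + 23x⁵ − 11x⁴ + 7x³ + 63x² + 48x + 7.
Step 2: lead(−15x⁷ − 5x⁶ + 23x⁵ − 11x⁴ + 7x³ + 63x² + 48x + 7) ÷ lead(D) = −15x⁷ ÷ −3x = 5x⁶. Subtract (5x⁶)·D = −15x⁷ − 20x⁶. Remainder: 15x⁶ + 23x⁵ − 11x⁴ + 7x³ + 63x² + 48x + 7.
Step 3: lead(15x⁶ + 23x⁵ − 11x⁴ + 7x³ + 63x² + 48x + 7) ÷ lead(D) = 15x⁶ ÷ −3x = −5x⁵. Subtract (−5x⁵)·D = 15x⁶ + 20x⁵. Remainder: 3x⁵ − 11x⁴ + 7x³ + 63x² + 48x + 7.
Step 4: lead(3x⁵ − 11x⁴ + 7x³ + 63x² + 48x + 7) ÷ lead(D) = 3x⁵ ÷ −3x = −x⁴. Subtract (−x⁴)·D = 3x⁵ + 4x⁴. Remainder: −15x⁴ + 7x³ + 63x² + 48x + 7.
Step 5: lead(−15x⁴ + 7x³ + 63x² + 48x + 7) ÷ lead(D) = −15x⁴ ÷ −3x = 5x³. Subtract (5x³)·D = −15x⁴ − 20x³. Remainder: 27x³ + 63x² + 48x + 7.
Step 6: lead(27x³ + 63x² + 48x + 7) ÷ lead(D) = 27x³ ÷ −3x = −9x². Subtract (−9x²)·D = 27x³ + 36x². Remainder: 27x² + 48x + 7.
Step 7: lead(27x² + 48x + 7) ÷ lead(D) = 27x² ÷ −3x = −9x. Subtract (−9x)·D = 27x² + 36x. Remainder: 12x + 7.
Step 8: lead(12x + 7) ÷ lead(D) = 12x ÷ −3x = −4. Subtract (−4)·D = 12x + 16. Remainder: −9.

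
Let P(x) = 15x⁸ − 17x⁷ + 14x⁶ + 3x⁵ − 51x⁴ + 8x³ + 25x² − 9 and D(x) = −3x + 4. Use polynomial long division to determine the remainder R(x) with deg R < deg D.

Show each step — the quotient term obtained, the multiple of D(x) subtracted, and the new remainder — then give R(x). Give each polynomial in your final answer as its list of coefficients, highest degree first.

R = [7]

Step 1: lead(15x⁸ − 17x⁷ + 14x⁶ + 3x⁵ − 51x⁴ + 8x³ + 25x² − 9) ÷ lead(D) = 15x⁸ ÷ −3x = −5x⁷. Subtract (−5x⁷)·D = 15x⁸ − 20x⁷. Remainder: 3x⁷ + 14x⁶ + 3x⁵ − 51x⁴ + 8x³ + 25x² − 9.
Step 2: lead(3x⁷ + 14x⁶ + 3x⁵ − 51x⁴ + 8x³ + 25x² − 9) ÷ lead(D) = 3x⁷ ÷ −3x = −x⁶. Subtract (−x⁶)·D = 3x⁷ − 4x⁶. Remainder: 18x⁶ + 3x⁵ − 51x⁴ + 8x³ + 25x² − 9.
Step 3: lead(18x⁶ + 3x⁵ − 51x⁴ + 8x³ + 25x² − 9) ÷ lead(D) = 18x⁶ ÷ −3x = −6x⁵. Subtract (−6x⁵)·D = 18x⁶ − 24x⁵. Remainder: 27x⁵ − 51x⁴ + 8x³ + 25x² − 9.
Step 4: lead(27x⁵ − 51x⁴ + 8x³ + 25x² − 9) ÷ lead(D) = 27x⁵ ÷ −3x = −9x⁴. Subtract (−9x⁴)·D = 27x⁵ − 36x⁴. Remainder: −15x⁴ + 8x³ + 25x² − 9.
Step 5: lead(−15x⁴ + 8x³ + 25x² − 9) ÷ lead(D) = −15x⁴ ÷ −3x = 5x³. Subtract (5x³)·D = −15x⁴ + 20x³. Remainder: −12x³ + 25x² − 9.
Step 6: lead(−12x³ + 25x² − 9) ÷ lead(D) = −12x³ ÷ −3x = 4x². Subtract (4x²)·D = −12x³ + 16x². Remainder: 9x² − 9.
Step 7: lead(9x² − 9) ÷ lead(D) = 9x² ÷ −3x = −3x. Subtract (−3x)·D = 9x² − 12x. Remainder: 12x − 9.
Step 8: lead(12x − 9) ÷ lead(D) = 12x ÷ −3x = −4. Subtract (−4)·D = 12x − 16. Remainder: 7.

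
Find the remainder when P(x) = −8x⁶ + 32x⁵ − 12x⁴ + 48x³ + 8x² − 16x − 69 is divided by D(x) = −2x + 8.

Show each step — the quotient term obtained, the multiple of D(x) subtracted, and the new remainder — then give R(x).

Step 1: lead(−8x⁶ + 32x⁵ − 12x⁴ + 48x³ + 8x² − 16x − 69) ÷ lead(D) = −8x⁶ ÷ −2x = 4x⁵. Subtract (4x⁵)·D = −8x⁶ + 32x⁵. Remainder: −12x⁴ + 48x³ + 8x² − 16x − 69.
Step 2: lead(−12x⁴ + 48x³ + 8x² − 16x − 69) ÷ lead(D) = −12x⁴ ÷ −2x = 6x³. Subtract (6x³)·D = −12x⁴ + 48x³. Remainder: 8x² − 16x − 69.
Step 3: lead(8x² − 16x − 69) ÷ lead(D) = 8x² ÷ −2x = −4x. Subtract (−4x)·D = 8x² − 32x. Remainder: 16x − 69.
Step 4: lead(16x − 69) ÷ lead(D) = 16x ÷ −2x = −8. Subtract (−8)·D = 16x − 64. Remainder: −5.

R(x) = −5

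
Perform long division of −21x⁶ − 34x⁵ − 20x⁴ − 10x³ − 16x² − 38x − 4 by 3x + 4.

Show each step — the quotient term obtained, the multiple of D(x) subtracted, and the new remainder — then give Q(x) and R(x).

Q(x) = −7x⁵ − 2x⁴ − 4x³ + 2x² − 8x − 2; R(x) = 4

Step 1: lead(−21x⁶ − 34x⁵ − 20x⁴ − 10x³ − 16x² − 38x − 4) ÷ lead(D) = −21x⁶ ÷ 3x = −7x⁵. Subtract (−7x⁵)·D = −21x⁶ − 28x⁵. Remainder: −6x⁵ − 20x⁴ − 10x³ − 16x² − 38x − 4.
Step 2: lead(−6x⁵ − 20x⁴ − 10x³ − 16x² − 38x − 4) ÷ lead(D) = −6x⁵ ÷ 3x = −2x⁴. Subtract (−2x⁴)·D = −6x⁵ − 8x⁴. Remainder: −12x⁴ − 10x³ − 16x² − 38x − 4.
Step 3: lead(−12x⁴ − 10x³ − 16x² − 38x − 4) ÷ lead(D) = −12x⁴ ÷ 3x = −4x³. Subtract (−4x³)·D = −12x⁴ − 16x³. Remainder: 6x³ − 16x² − 38x − 4.
Step 4: lead(6x³ − 16x² − 38x − 4) ÷ lead(D) = 6x³ ÷ 3x = 2x². Subtract (2x²)·D = 6x³ + 8x². Remainder: −24x² − 38x − 4.
Step 5: lead(−24x² − 38x − 4) ÷ lead(D) = −24x² ÷ 3x = −8x. Subtract (−8x)·D = −24x² − 32x. Remainder: −6x − 4.
Step 6: lead(−6x − 4) ÷ lead(D) = −6x ÷ 3x = −2. Subtract (−2)·D = −6x − 8. Remainder: 4.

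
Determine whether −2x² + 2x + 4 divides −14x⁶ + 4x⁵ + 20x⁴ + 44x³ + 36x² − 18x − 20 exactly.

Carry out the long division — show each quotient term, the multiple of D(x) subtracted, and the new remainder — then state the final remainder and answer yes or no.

R(x) = −8, so D(x) is not a factor of P(x). no

Step 1: lead(−14x⁶ + 4x⁵ + 20x⁴ + 44x³ + 36x² − 18x − 20) ÷ lead(D) = −14x⁶ ÷ −2x² = 7x⁴. Subtract (7x⁴)·D = −14x⁶ + 14x⁵ + 28x⁴. Remainder: −10x⁵ − 8x⁴ + 44x³ + 36x² − 18x − 20.
Step 2: lead(−10x⁵ − 8x⁴ + 44x³ + 36x² − 18x − 20) ÷ lead(D) = −10x⁵ ÷ −2x² = 5x³. Subtract (5x³)·D = −10x⁵ + 10x⁴ + 20x³. Remainder: −18x⁴ + 24x³ + 36x² − 18x − 20.
Step 3: lead(−18x⁴ + 24x³ + 36x² − 18x − 20) ÷ lead(D) = −18x⁴ ÷ −2x² = 9x². Subtract (9x²)·D = −18x⁴ + 18x³ + 36x². Remainder: 6x³ − 18x − 20.
Step 4: lead(6x³ − 18x − 20) ÷ lead(D) = 6x³ ÷ −2x² = −3x. Subtract (−3x)·D = 6x³ − 6x² − 12x. Remainder: 6x² − 6x − 20.
Step 5: lead(6x² − 6x − 20) ÷ lead(D) = 6x² ÷ −2x² = −3. Subtract (−3)·D = 6x² − 6x − 12. Remainder: −8.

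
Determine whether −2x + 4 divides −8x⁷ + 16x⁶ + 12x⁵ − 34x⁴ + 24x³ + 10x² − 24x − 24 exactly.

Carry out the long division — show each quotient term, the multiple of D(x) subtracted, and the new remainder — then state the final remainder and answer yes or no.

R(x) = 0, so D(x) is a factor of P(x). yes

Step 1: lead(−8x⁷ + 16x⁶ + 12x⁵ − 34x⁴ + 24x³ + 10x² − 24x − 24) ÷ lead(D) = −8x⁷ ÷ −2x = 4x⁶. Subtract (4x⁶)·D = −8x⁷ + 16x⁶. Remainder: 12x⁵ − 34x⁴ + 24x³ + 10x² − 24x − 24.
Step 2: lead(12x⁵ − 34x⁴ + 24x³ + 10x² − 24x − 24) ÷ lead(D) = 12x⁵ ÷ −2x = −6x⁴. Subtract (−6x⁴)·D = 12x⁵ − 24x⁴. Remainder: −10x⁴ + 24x³ + 10x² − 24x − 24.
Step 3: lead(−10x⁴ + 24x³ + 10x² − 24x − 24) ÷ lead(D) = −10x⁴ ÷ −2x = 5x³. Subtract (5x³)·D = −10x⁴ + 20x³. Remainder: 4x³ + 10x² − 24x − 24.
Step 4: lead(4x³ + 10x² − 24x − 24) ÷ lead(D) = 4x³ ÷ −2x = −2x². Subtract (−2x²)·D = 4x³ − 8x². Remainder: 18x² − 24x − 24.
Step 5: lead(18x² − 24x − 24) ÷ lead(D) = 18x² ÷ −2x = −9x. Subtract (−9x)·D = 18x² − 36x. Remainder: 12x − 24.
Step 6: lead(12x − 24) ÷ lead(D) = 12x ÷ −2x = −6. Subtract (−6)·D = 12x − 24. Remainder: 0.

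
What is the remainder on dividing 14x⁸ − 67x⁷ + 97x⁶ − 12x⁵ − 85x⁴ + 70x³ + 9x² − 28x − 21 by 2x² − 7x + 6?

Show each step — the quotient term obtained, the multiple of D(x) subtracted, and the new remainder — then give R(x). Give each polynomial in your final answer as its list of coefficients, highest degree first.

R = [-9]

Step 1: lead(14x⁸ − 67x⁷ + 97x⁶ − 12x⁵ − 85x⁴ + 70x³ + 9x² − 28x − 21) ÷ lead(D) = 14x⁸ ÷ 2x² = 7x⁶. Subtract (7x⁶)·D = 14x⁸ − 49x⁷ + 42x⁶. Remainder: −18x⁷ + 55x⁶ − 12x⁵ − 85x⁴ + 70x³ + 9x² − 28x − 21.
Step 2: lead(−18x⁷ + 55x⁶ − 12x⁵ − 85x⁴ + 70x³ + 9x² − 28x − 21) ÷ lead(D) = −18x⁷ ÷ 2x² = −9x⁵. Subtract (−9x⁵)·D = −18x⁷ + 63x⁶ − 54x⁵. Remainder: −8x⁶ + 42x⁵ − 85x⁴ + 70x³ + 9x² − 28x − 21.
Step 3: lead(−8x⁶ + 42x⁵ − 85x⁴ + 70x³ + 9x² − 28x − 21) ÷ lead(D) = −8x⁶ ÷ 2x² = −4x⁴. Subtract (−4x⁴)·D = −8x⁶ + 28x⁵ − 24x⁴. Remainder: 14x⁵ − 61x⁴ + 70x³ + 9x² − 28x − 21.
Step 4: lead(14x⁵ − 61x⁴ + 70x³ + 9x² − 28x − 21) ÷ lead(D) = 14x⁵ ÷ 2x² = 7x³. Subtract (7x³)·D = 14x⁵ − 49x⁴ + 42x³. Remainder: −12x⁴ + 28x³ + 9x² − 28x − 21.
Step 5: lead(−12x⁴ + 28x³ + 9x² − 28x − 21) ÷ lead(D) = −12x⁴ ÷ 2x² = −6x². Subtract (−6x²)·D = −12x⁴ + 42x³ − 36x². Remainder: −14x³ + 45x² − 28x − 21.
Step 6: lead(−14x³ + 45x² − 28x − 21) ÷ lead(D) = −14x³ ÷ 2x² = −7x. Subtract (−7x)·D = −14x³ + 49x² − 42x. Remainder: −4x² + 14x − 21.
Step 7: lead(−4x² + 14x − 21) ÷ lead(D) = −4x² ÷ 2x² = −2. Subtract (−2)·D = −4x² + 14x − 12. Remainder: −9.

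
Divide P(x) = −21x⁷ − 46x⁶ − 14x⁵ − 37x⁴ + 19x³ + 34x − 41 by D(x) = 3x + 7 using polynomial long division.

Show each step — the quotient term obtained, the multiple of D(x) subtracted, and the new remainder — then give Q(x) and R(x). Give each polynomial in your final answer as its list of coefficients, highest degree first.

Step 1: lead(−21x⁷ − 46x⁶ − 14x⁵ − 37x⁴ + 19x³ + 34x − 41) ÷ lead(D) = −21x⁷ ÷ 3x = −7x⁶. Subtract (−7x⁶)·D = −21x⁷ − 49x⁶. Remainder: 3x⁶ − 14x⁵ − 37x⁴ + 19x³ + 34x − 41.
Step 2: lead(3x⁶ − 14x⁵ − 37x⁴ + 19x³ + 34x − 41) ÷ lead(D) = 3x⁶ ÷ 3x = x⁵. Subtract (x⁵)·D = 3x⁶ + 7x⁵. Remainder: −21x⁵ − 37x⁴ + 19x³ + 34x − 41.
Step 3: lead(−21x⁵ − 37x⁴ + 19x³ + 34x − 41) ÷ lead(D) = −21x⁵ ÷ 3x = −7x⁴. Subtract (−7x⁴)·D = −21x⁵ − 49x⁴. Remainder: 12x⁴ + 19x³ + 34x − 41.
Step 4: lead(12x⁴ + 19x³ + 34x − 41) ÷ lead(D) = 12x⁴ ÷ 3x = 4x³. Subtract (4x³)·D = 12x⁴ + 28x³. Remainder: −9x³ + 34x − 41.
Step 5: lead(−9x³ + 34x − 41) ÷ lead(D) = −9x³ ÷ 3x = −3x². Subtract (−3x²)·D = −9x³ − 21x². Remainder: 21x² + 34x − 41.
Step 6: lead(21x² + 34x − 41) ÷ lead(D) = 21x² ÷ 3x = 7x. Subtract (7x)·D = 21x² + 49x. Remainder: −15x − 41.
Step 7: lead(−15x − 41) ÷ lead(D) = −15x ÷ 3x = −5. Subtract (−5)·D = −15x − 35. Remainder: −6.

Q = [-7, 1, -7, 4, -3, 7, -5]; R = [-6]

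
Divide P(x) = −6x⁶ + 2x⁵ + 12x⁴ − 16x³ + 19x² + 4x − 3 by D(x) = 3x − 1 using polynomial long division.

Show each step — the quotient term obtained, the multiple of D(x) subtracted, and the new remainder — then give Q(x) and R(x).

Q(x) = −2x⁵ + 4x³ − 4x² + 5x + 3; R(x) = 0

Step 1: lead(−6x⁶ + 2x⁵ + 12x⁴ − 16x³ + 19x² + 4x − 3) ÷ lead(D) = −6x⁶ ÷ 3x = −2x⁵. Subtract (−2x⁵)·D = −6x⁶ + 2x⁵. Remainder: 12x⁴ − 16x³ + 19x² + 4x − 3.
Step 2: lead(12x⁴ − 16x³ + 19x² + 4x − 3) ÷ lead(D) = 12x⁴ ÷ 3x = 4x³. Subtract (4x³)·D = 12x⁴ − 4x³. Remainder: −12x³ + 19x² + 4x − 3.
Step 3: lead(−12x³ + 19x² + 4x − 3) ÷ lead(D) = −12x³ ÷ 3x = −4x². Subtract (−4x²)·D = −12x³ + 4x². Remainder: 15x² + 4x − 3.
Step 4: lead(15x² + 4x − 3) ÷ lead(D) = 15x² ÷ 3x = 5x. Subtract (5x)·D = 15x² − 5x. Remainder: 9x − 3.
Step 5: lead(9x − 3) ÷ lead(D) = 9x ÷ 3x = 3. Subtract (3)·D = 9x − 3. Remainder: 0.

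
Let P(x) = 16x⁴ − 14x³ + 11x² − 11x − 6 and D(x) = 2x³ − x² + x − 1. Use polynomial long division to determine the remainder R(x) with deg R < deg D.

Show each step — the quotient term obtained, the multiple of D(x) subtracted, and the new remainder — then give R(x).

R(x) = −9

Step 1: lead(16x⁴ − 14x³ + 11x² − 11x − 6) ÷ lead(D) = 16x⁴ ÷ 2x³ = 8x. Subtract (8x)·D = 16x⁴ − 8x³ + 8x² − 8x. Remainder: −6x³ + 3x² − 3x − 6.
Step 2: lead(−6x³ + 3x² − 3x − 6) ÷ lead(D) = −6x³ ÷ 2x³ = −3. Subtract (−3)·D = −6x³ + 3x² − 3x + 3. Remainder: −9.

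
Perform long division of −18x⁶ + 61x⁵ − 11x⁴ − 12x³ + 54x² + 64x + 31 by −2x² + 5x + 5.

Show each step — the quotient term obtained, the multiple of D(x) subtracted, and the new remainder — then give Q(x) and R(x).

Q(x) = 9x⁴ − 8x³ + 8x² + 6x + 8; R(x) = −6x − 9

Step 1: lead(−18x⁶ + 61x⁵ − 11x⁴ − 12x³ + 54x² + 64x + 31) ÷ lead(D) = −18x⁶ ÷ −2x² = 9x⁴. Subtract (9x⁴)·D = −18x⁶ + 45x⁵ + 45x⁴. Remainder: 16x⁵ − 56x⁴ − 12x³ + 54x² + 64x + 31.
Step 2: lead(16x⁵ − 56x⁴ − 12x³ + 54x² + 64x + 31) ÷ lead(D) = 16x⁵ ÷ −2x² = −8x³. Subtract (−8x³)·D = 16x⁵ − 40x⁴ − 40x³. Remainder: −16x⁴ + 28x³ + 54x² + 64x + 31.
Step 3: lead(−16x⁴ + 28x³ + 54x² + 64x + 31) ÷ lead(D) = −16x⁴ ÷ −2x² = 8x². Subtract (8x²)·D = −16x⁴ + 40x³ + 40x². Remainder: −12x³ + 14x² + 64x + 31.
Step 4: lead(−12x³ + 14x² + 64x + 31) ÷ lead(D) = −12x³ ÷ −2x² = 6x. Subtract (6x)·D = −12x³ + 30x² + 30x. Remainder: −16x² + 34x + 31.
Step 5: lead(−16x² + 34x + 31) ÷ lead(D) = −16x² ÷ −2x² = 8. Subtract (8)·D = −16x² + 40x + 40. Remainder: −6x − 9.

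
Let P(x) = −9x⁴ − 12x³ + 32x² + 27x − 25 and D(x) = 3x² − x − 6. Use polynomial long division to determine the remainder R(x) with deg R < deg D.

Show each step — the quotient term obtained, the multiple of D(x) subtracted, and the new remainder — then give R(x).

R(x) = −7

Step 1: lead(−9x⁴ − 12x³ + 32x² + 27x − 25) ÷ lead(D) = −9x⁴ ÷ 3x² = −3x². Subtract (−3x²)·D = −9x⁴ + 3x³ + 18x². Remainder: −15x³ + 14x² + 27x − 25.
Step 2: lead(−15x³ + 14x² + 27x − 25) ÷ lead(D) = −15x³ ÷ 3x² = −5x. Subtract (−5x)·D = −15x³ + 5x² + 30x. Remainder: 9x² − 3x − 25.
Step 3: lead(9x² − 3x − 25) ÷ lead(D) = 9x² ÷ 3x² = 3. Subtract (3)·D = 9x² − 3x − 18. Remainder: −7.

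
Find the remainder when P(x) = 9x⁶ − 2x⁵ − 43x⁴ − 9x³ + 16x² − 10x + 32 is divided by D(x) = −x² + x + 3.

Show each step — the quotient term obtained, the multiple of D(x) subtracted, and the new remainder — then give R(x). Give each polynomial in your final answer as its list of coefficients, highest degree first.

Step 1: lead(9x⁶ − 2x⁵ − 43x⁴ − 9x³ + 16x² − 10x + 32) ÷ lead(D) = 9x⁶ ÷ −x² = −9x⁴. Subtract (−9x⁴)·D = 9x⁶ − 9x⁵ − 27x⁴. Remainder: 7x⁵ − 16x⁴ − 9x³ + 16x² − 10x + 32.
Step 2: lead(7x⁵ − 16x⁴ − 9x³ + 16x² − 10x + 32) ÷ lead(D) = 7x⁵ ÷ −x² = −7x³. Subtract (−7x³)·D = 7x⁵ − 7x⁴ − 21x³. Remainder: −9x⁴ + 12x³ + 16x² − 10x + 32.
Step 3: lead(−9x⁴ + 12x³ + 16x² − 10x + 32) ÷ lead(D) = −9x⁴ ÷ −x² = 9x². Subtract (9x²)·D = −9x⁴ + 9x³ + 27x². Remainder: 3x³ − 11x² − 10x + 32.
Step 4: lead(3x³ − 11x² − 10x + 32) ÷ lead(D) = 3x³ ÷ −x² = −3x. Subtract (−3x)·D = 3x³ − 3x² − 9x. Remainder: −8x² − x + 32.
Step 5: lead(−8x² − x + 32) ÷ lead(D) = −8x² ÷ −x² = 8. Subtract (8)·D = −8x² + 8x + 24. Remainder: −9x + 8.

R = [-9, 8]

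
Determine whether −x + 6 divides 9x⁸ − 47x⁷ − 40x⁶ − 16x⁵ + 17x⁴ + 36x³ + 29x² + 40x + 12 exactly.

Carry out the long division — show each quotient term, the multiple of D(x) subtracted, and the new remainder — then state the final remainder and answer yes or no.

R(x) = 0, so D(x) is a factor of P(x). yes

Step 1: lead(9x⁸ − 47x⁷ − 40x⁶ − 16x⁵ + 17x⁴ + 36x³ + 29x² + 40x + 12) ÷ lead(D) = 9x⁸ ÷ −x = −9x⁷. Subtract (−9x⁷)·D = 9x⁸ − 54x⁷. Remainder: 7x⁷ − 40x⁶ − 16x⁵ + 17x⁴ + 36x³ + 29x² + 40x + 12.
Step 2: lead(7x⁷ − 40x⁶ − 16x⁵ + 17x⁴ + 36x³ + 29x² + 40x + 12) ÷ lead(D) = 7x⁷ ÷ −x = −7x⁶. Subtract (−7x⁶)·D = 7x⁷ − 42x⁶. Remainder: 2x⁶ − 16x⁵ + 17x⁴ + 36x³ + 29x² + 40x + 12.
Step 3: lead(2x⁶ − 16x⁵ + 17x⁴ + 36x³ + 29x² + 40x + 12) ÷ lead(D) = 2x⁶ ÷ −x = −2x⁵. Subtract (−2x⁵)·D = 2x⁶ − 12x⁵. Remainder: −4x⁵ + 17x⁴ + 36x³ + 29x² + 40x + 12.
Step 4: lead(−4x⁵ + 17x⁴ + 36x³ + 29x² + 40x + 12) ÷ lead(D) = −4x⁵ ÷ −x = 4x⁴. Subtract (4x⁴)·D = −4x⁵ + 24x⁴. Remainder: −7x⁴ + 36x³ + 29x² + 40x + 12.
Step 5: lead(−7x⁴ + 36x³ + 29x² + 40x + 12) ÷ lead(D) = −7x⁴ ÷ −x = 7x³. Subtract (7x³)·D = −7x⁴ + 42x³. Remainder: −6x³ + 29x² + 40x + 12.
Step 6: lead(−6x³ + 29x² + 40x + 12) ÷ lead(D) = −6x³ ÷ −x = 6x². Subtract (6x²)·D = −6x³ + 36x². Remainder: −7x² + 40x + 12.
Step 7: lead(−7x² + 40x + 12) ÷ lead(D) = −7x² ÷ −x = 7x. Subtract (7x)·D = −7x² + 42x. Remainder: −2x + 12.
Step 8: lead(−2x + 12) ÷ lead(D) = −2x ÷ −x = 2. Subtract (2)·D = −2x + 12. Remainder: 0.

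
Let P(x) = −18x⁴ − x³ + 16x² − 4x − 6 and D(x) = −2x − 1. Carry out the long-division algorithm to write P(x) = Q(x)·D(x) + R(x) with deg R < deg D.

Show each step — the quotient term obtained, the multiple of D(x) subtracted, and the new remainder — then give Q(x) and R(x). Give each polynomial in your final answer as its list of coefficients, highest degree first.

Q = [9, -4, -6, 5]; R = [-1]

Step 1: lead(−18x⁴ − x³ + 16x² − 4x − 6) ÷ lead(D) = −18x⁴ ÷ −2x = 9x³. Subtract (9x³)·D = −18x⁴ − 9x³. Remainder: 8x³ + 16x² − 4x − 6.
Step 2: lead(8x³ + 16x² − 4x − 6) ÷ lead(D) = 8x³ ÷ −2x = −4x². Subtract (−4x²)·D = 8x³ + 4x². Remainder: 12x² − 4x − 6.
Step 3: lead(12x² − 4x − 6) ÷ lead(D) = 12x² ÷ −2x = −6x. Subtract (−6x)·D = 12x² + 6x. Remainder: −10x − 6.
Step 4: lead(−10x − 6) ÷ lead(D) = −10x ÷ −2x = 5. Subtract (5)·D = −10x − 5. Remainder: −1.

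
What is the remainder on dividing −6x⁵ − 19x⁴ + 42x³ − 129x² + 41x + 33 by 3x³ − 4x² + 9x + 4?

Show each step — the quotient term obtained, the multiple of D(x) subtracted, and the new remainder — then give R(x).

R(x) = −8x² + 5x + 1

Step 1: lead(−6x⁵ − 19x⁴ + 42x³ − 129x² + 41x + 33) ÷ lead(D) = −6x⁵ ÷ 3x³ = −2x². Subtract (−2x²)·D = −6x⁵ + 8x⁴ − 18x³ − 8x². Remainder: −27x⁴ + 60x³ − 121x² + 41x + 33.
Step 2: lead(−27x⁴ + 60x³ − 121x² + 41x + 33) ÷ lead(D) = −27x⁴ ÷ 3x³ = −9x. Subtract (−9x)·D = −27x⁴ + 36x³ − 81x² − 36x. Remainder: 24x³ − 40x² + 77x + 33.
Step 3: lead(24x³ − 40x² + 77x + 33) ÷ lead(D) = 24x³ ÷ 3x³ = 8. Subtract (8)·D = 24x³ − 32x² + 72x + 32. Remainder: −8x² + 5x + 1.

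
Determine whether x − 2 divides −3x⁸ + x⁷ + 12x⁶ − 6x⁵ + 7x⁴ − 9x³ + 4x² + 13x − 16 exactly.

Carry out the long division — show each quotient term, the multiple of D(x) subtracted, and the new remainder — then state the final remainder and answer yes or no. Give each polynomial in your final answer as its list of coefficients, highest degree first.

Step 1: lead(−3x⁸ + x⁷ + 12x⁶ − 6x⁵ + 7x⁴ − 9x³ + 4x² + 13x − 16) ÷ lead(D) = −3x⁸ ÷ x = −3x⁷. Subtract (−3x⁷)·D = −3x⁸ + 6x⁷. Remainder: −5x⁷ + 12x⁶ − 6x⁵ + 7x⁴ − 9x³ + 4x² + 13x − 16.
Step 2: lead(−5x⁷ + 12x⁶ − 6x⁵ + 7x⁴ − 9x³ + 4x² + 13x − 16) ÷ lead(D) = −5x⁷ ÷ x = −5x⁶. Subtract (−5x⁶)·D = −5x⁷ + 10x⁶. Remainder: 2x⁶ − 6x⁵ + 7x⁴ − 9x³ + 4x² + 13x − 16.
Step 3: lead(2x⁶ − 6x⁵ + 7x⁴ − 9x³ + 4x² + 13x − 16) ÷ lead(D) = 2x⁶ ÷ x = 2x⁵. Subtract (2x⁵)·D = 2x⁶ − 4x⁵. Remainder: −2x⁵ + 7x⁴ − 9x³ + 4x² + 13x − 16.
Step 4: lead(−2x⁵ + 7x⁴ − 9x³ + 4x² + 13x − 16) ÷ lead(D) = −2x⁵ ÷ x = −2x⁴. Subtract (−2x⁴)·D = −2x⁵ + 4x⁴. Remainder: 3x⁴ − 9x³ + 4x² + 13x − 16.
Step 5: lead(3x⁴ − 9x³ + 4x² + 13x − 16) ÷ lead(D) = 3x⁴ ÷ x = 3x³. Subtract (3x³)·D = 3x⁴ − 6x³. Remainder: −3x³ + 4x² + 13x − 16.
Step 6: lead(−3x³ + 4x² + 13x − 16) ÷ lead(D) = −3x³ ÷ x = −3x². Subtract (−3x²)·D = −3x³ + 6x². Remainder: −2x² + 13x − 16.
Step 7: lead(−2x² + 13x − 16) ÷ lead(D) = −2x² ÷ x = −2x. Subtract (−2x)·D = −2x² + 4x. Remainder: 9x − 16.
Step 8: lead(9x − 16) ÷ lead(D) = 9x ÷ x = 9. Subtract (9)·D = 9x − 18. Remainder: 2.

R = [2], so D(x) is not a factor of P(x). no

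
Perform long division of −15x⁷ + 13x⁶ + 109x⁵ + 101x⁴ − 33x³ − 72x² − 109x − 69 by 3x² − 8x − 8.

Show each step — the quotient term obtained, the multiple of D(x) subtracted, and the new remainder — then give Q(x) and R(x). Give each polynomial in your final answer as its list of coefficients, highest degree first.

Q = [-5, -9, -1, 7, 5, 8]; R = [-5, -5]

Step 1: lead(−15x⁷ + 13x⁶ + 109x⁵ + 101x⁴ − 33x³ − 72x² − 109x − 69) ÷ lead(D) = −15x⁷ ÷ 3x² = −5x⁵. Subtract (−5x⁵)·D = −15x⁷ + 40x⁶ + 40x⁵. Remainder: −27x⁶ + 69x⁵ + 101x⁴ − 33x³ − 72x² − 109x − 69.
Step 2: lead(−27x⁶ + 69x⁵ + 101x⁴ − 33x³ − 72x² − 109x − 69) ÷ lead(D) = −27x⁶ ÷ 3x² = −9x⁴. Subtract (−9x⁴)·D = −27x⁶ + 72x⁵ + 72x⁴. Remainder: −3x⁵ + 29x⁴ − 33x³ − 72x² − 109x − 69.
Step 3: lead(−3x⁵ + 29x⁴ − 33x³ − 72x² − 109x − 69) ÷ lead(D) = −3x⁵ ÷ 3x² = −x³. Subtract (−x³)·D = −3x⁵ + 8x⁴ + 8x³. Remainder: 21x⁴ − 41x³ − 72x² − 109x − 69.
Step 4: lead(21x⁴ − 41x³ − 72x² − 109x − 69) ÷ lead(D) = 21x⁴ ÷ 3x² = 7x². Subtract (7x²)·D = 21x⁴ − 56x³ − 56x². Remainder: 15x³ − 16x² − 109x − 69.
Step 5: lead(15x³ − 16x² − 109x − 69) ÷ lead(D) = 15x³ ÷ 3x² = 5x. Subtract (5x)·D = 15x³ − 40x² − 40x. Remainder: 24x² − 69x − 69.
Step 6: lead(24x² − 69x − 69) ÷ lead(D) = 24x² ÷ 3x² = 8. Subtract (8)·D = 24x² − 64x − 64. Remainder: −5x − 5.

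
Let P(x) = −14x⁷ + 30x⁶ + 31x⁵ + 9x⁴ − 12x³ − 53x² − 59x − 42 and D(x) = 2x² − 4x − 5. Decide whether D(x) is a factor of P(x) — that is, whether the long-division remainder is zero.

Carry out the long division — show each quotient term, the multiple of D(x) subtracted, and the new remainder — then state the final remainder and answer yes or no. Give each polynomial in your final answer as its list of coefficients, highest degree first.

Step 1: lead(−14x⁷ + 30x⁶ + 31x⁵ + 9x⁴ − 12x³ − 53x² − 59x − 42) ÷ lead(D) = −14x⁷ ÷ 2x² = −7x⁵. Subtract (−7x⁵)·D = −14x⁷ + 28x⁶ + 35x⁵. Remainder: 2x⁶ − 4x⁵ + 9x⁴ − 12x³ − 53x² − 59x − 42.
Step 2: lead(2x⁶ − 4x⁵ + 9x⁴ − 12x³ − 53x² − 59x − 42) ÷ lead(D) = 2x⁶ ÷ 2x² = x⁴. Subtract (x⁴)·D = 2x⁶ − 4x⁵ − 5x⁴. Remainder: 14x⁴ − 12x³ − 53x² − 59x − 42.
Step 3: lead(14x⁴ − 12x³ − 53x² − 59x − 42) ÷ lead(D) = 14x⁴ ÷ 2x² = 7x². Subtract (7x²)·D = 14x⁴ − 28x³ − 35x². Remainder: 16x³ − 18x² − 59x − 42.
Step 4: lead(16x³ − 18x² − 59x − 42) ÷ lead(D) = 16x³ ÷ 2x² = 8x. Subtract (8x)·D = 16x³ − 32x² − 40x. Remainder: 14x² − 19x − 42.
Step 5: lead(14x² − 19x − 42) ÷ lead(D) = 14x² ÷ 2x² = 7. Subtract (7)·D = 14x² − 28x − 35. Remainder: 9x − 7.

R = [9, -7], so D(x) is not a factor of P(x). no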